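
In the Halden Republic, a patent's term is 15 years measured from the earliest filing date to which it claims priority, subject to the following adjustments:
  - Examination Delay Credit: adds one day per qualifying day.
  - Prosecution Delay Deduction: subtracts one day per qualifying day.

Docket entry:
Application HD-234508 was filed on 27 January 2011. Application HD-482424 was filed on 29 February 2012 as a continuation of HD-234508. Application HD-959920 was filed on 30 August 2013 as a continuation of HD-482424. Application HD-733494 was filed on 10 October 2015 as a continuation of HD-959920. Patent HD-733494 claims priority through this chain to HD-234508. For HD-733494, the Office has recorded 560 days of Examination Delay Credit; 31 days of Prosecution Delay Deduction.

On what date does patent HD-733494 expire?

Earliest priority filing: 27 January 2011.
Base term: 27 January 2011 + 15 years → 27 January 2026.
Examination Delay Credit: +560 days → 10 August 2027.
Prosecution Delay Deduction: −31 days → 10 July 2027.

2027-07-10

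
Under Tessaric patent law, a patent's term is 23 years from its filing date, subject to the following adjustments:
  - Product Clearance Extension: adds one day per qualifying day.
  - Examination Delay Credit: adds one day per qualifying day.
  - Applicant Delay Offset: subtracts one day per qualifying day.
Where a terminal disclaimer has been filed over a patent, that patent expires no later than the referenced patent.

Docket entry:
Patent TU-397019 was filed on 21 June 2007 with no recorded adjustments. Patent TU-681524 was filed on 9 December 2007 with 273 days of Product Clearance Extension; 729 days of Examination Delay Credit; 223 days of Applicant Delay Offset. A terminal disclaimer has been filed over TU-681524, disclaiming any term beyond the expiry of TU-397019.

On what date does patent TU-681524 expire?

2030-06-21

Natural term of TU-681524:
  Base: filing + 23 years → 9 December 2030.
  Product Clearance Extension: +273 days → 8 September 2031.
  Examination Delay Credit: +729 days → 6 September 2033.
  Applicant Delay Offset: −223 days → 26 January 2033.
Expiry of referenced patent TU-397019:
  Base: filing + 23 years → 21 June 2030.
Terminal disclaimer: TU-681524 expires on the earlier of 26 January 2033 and 21 June 2030.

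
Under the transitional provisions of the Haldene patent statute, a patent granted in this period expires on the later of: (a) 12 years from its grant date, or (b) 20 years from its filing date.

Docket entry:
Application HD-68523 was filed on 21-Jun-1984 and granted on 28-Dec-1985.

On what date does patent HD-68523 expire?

June 21, 2004

(a) grant + 12 years → 28 December 1997.
(b) filing + 20 years → 21 June 2004.
Later of the two: 21 June 2004.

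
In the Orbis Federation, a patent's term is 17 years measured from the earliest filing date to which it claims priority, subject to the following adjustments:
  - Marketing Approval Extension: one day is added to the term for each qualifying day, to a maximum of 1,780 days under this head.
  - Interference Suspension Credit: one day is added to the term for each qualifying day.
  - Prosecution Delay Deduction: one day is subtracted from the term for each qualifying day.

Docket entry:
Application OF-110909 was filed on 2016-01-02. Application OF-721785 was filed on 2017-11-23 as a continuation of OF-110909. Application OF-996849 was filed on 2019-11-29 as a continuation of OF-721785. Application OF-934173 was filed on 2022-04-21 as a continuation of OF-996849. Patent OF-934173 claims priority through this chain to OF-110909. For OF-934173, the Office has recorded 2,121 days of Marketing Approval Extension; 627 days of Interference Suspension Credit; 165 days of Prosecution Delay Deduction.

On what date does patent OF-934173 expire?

Earliest priority filing: 2 January 2016.
Base term: 2 January 2016 + 17 years → 2 January 2033.
Marketing Approval Extension: 2121 days claimed exceeds the 1780-day cap, so +1780 days → 17 November 2037.
Interference Suspension Credit: +627 days → 6 August 2039.
Prosecution Delay Deduction: −165 days → 22 February 2039.

2039-02-22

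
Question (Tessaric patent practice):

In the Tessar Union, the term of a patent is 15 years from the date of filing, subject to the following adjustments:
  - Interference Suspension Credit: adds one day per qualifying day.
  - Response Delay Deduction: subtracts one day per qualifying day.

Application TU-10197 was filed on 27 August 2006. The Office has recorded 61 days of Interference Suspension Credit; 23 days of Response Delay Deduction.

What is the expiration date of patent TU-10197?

Base term: filing date + 15 years → 27 August 2021.
Interference Suspension Credit: +61 days → 27 October 2021.
Response Delay Deduction: −23 days → 4 October 2021.

2021-10-04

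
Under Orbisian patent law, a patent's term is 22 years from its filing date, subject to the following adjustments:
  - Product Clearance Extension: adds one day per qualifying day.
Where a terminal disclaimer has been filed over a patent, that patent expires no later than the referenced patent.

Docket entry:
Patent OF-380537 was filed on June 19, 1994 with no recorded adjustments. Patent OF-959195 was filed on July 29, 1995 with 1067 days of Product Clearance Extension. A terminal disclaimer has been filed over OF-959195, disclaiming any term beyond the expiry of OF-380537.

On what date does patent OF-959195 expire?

June 19, 2016

Natural term of OF-959195:
  Base: filing + 22 years → 29 July 2017.
  Product Clearance Extension: +1067 days → 30 June 2020.
Expiry of referenced patent OF-380537:
  Base: filing + 22 years → 19 June 2016.
Terminal disclaimer: OF-959195 expires on the earlier of 30 June 2020 and 19 June 2016.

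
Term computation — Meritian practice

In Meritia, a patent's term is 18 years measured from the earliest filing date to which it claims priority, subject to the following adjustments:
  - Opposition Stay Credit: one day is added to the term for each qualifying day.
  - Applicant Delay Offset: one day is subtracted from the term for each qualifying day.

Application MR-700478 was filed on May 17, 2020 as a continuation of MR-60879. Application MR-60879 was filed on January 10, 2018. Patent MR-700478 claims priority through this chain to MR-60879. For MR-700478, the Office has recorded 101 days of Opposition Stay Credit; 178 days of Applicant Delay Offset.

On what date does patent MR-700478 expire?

October 25, 2035

Earliest priority filing: 10 January 2018.
Base term: 10 January 2018 + 18 years → 10 January 2036.
Opposition Stay Credit: +101 days → 20 April 2036.
Applicant Delay Offset: −178 days → 25 October 2035.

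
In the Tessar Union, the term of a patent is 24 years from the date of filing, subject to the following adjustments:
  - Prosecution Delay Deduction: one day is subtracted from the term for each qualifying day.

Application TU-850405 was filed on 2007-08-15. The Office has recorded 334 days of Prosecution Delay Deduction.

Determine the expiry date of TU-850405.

September 15, 2030

Base term: filing date + 24 years → 15 August 2031.
Prosecution Delay Deduction: −334 days → 15 September 2030.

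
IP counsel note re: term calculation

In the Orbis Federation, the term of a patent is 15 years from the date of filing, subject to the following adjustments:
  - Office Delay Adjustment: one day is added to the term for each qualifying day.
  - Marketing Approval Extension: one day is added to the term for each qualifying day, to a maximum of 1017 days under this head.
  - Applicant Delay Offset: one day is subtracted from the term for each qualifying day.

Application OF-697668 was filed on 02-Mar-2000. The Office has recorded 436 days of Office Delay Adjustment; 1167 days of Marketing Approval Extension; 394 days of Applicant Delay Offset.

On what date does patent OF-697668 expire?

2018-01-24

Base term: filing date + 15 years → 2 March 2015.
Office Delay Adjustment: +436 days → 11 May 2016.
Marketing Approval Extension: 1167 days claimed exceeds the 1017-day cap, so +1017 days → 22 February 2019.
Applicant Delay Offset: −394 days → 24 January 2018.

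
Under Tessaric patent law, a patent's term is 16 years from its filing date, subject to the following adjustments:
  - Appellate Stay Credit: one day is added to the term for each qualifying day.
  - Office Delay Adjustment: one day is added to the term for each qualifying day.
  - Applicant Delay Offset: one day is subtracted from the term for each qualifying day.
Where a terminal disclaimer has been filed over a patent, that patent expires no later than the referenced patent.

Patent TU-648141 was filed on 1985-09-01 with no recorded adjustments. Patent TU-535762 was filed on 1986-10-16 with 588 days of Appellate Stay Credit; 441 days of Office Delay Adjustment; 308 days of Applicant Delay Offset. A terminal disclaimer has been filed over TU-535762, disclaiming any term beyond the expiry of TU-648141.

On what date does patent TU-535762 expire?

2001-09-01

Natural term of TU-535762:
  Base: filing + 16 years → 16 October 2002.
  Appellate Stay Credit: +588 days → 26 May 2004.
  Office Delay Adjustment: +441 days → 10 August 2005.
  Applicant Delay Offset: −308 days → 6 October 2004.
Expiry of referenced patent TU-648141:
  Base: filing + 16 years → 1 September 2001.
Terminal disclaimer: TU-535762 expires on the earlier of 6 October 2004 and 1 September 2001.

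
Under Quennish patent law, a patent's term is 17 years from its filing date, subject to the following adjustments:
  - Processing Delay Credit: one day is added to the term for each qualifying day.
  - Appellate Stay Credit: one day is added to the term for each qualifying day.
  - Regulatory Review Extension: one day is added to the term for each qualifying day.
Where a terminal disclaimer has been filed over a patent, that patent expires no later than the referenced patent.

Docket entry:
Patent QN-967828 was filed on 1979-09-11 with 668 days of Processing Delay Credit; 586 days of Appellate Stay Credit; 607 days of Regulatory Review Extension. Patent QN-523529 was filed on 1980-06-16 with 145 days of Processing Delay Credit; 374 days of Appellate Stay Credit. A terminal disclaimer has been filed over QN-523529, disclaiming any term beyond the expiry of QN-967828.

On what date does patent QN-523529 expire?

1998-11-17

Natural term of QN-523529:
  Base: filing + 17 years → 16 June 1997.
  Processing Delay Credit: +145 days → 8 November 1997.
  Appellate Stay Credit: +374 days → 17 November 1998.
Expiry of referenced patent QN-967828:
  Base: filing + 17 years → 11 September 1996.
  Processing Delay Credit: +668 days → 11 July 1998.
  Appellate Stay Credit: +586 days → 17 February 2000.
  Regulatory Review Extension: +607 days → 16 October 2001.
Terminal disclaimer: QN-523529 expires on the earlier of 17 November 1998 and 16 October 2001.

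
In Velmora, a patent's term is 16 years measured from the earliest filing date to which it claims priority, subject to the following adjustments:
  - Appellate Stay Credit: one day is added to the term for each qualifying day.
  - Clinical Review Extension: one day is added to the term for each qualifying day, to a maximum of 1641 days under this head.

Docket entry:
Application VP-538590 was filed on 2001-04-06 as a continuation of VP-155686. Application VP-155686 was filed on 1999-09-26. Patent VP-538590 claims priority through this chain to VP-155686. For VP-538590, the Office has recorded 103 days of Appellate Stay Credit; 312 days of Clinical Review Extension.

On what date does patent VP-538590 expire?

2016-11-14

Earliest priority filing: 26 September 1999.
Base term: 26 September 1999 + 16 years → 26 September 2015.
Appellate Stay Credit: +103 days → 7 January 2016.
Clinical Review Extension: 312 days (within the 1641-day cap) → +312 days → 14 November 2016.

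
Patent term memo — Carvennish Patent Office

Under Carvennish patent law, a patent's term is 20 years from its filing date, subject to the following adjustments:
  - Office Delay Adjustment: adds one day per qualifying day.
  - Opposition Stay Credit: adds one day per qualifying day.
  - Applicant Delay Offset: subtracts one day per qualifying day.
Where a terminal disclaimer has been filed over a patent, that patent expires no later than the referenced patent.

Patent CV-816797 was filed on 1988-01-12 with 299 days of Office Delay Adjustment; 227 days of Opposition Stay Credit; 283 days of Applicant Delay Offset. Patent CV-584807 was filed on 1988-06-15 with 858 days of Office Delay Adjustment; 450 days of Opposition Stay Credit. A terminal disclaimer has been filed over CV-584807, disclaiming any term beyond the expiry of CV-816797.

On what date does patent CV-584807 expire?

2008-09-11

Natural term of CV-584807:
  Base: filing + 20 years → 15 June 2008.
  Office Delay Adjustment: +858 days → 21 October 2010.
  Opposition Stay Credit: +450 days → 14 January 2012.
Expiry of referenced patent CV-816797:
  Base: filing + 20 years → 12 January 2008.
  Office Delay Adjustment: +299 days → 6 November 2008.
  Opposition Stay Credit: +227 days → 21 June 2009.
  Applicant Delay Offset: −283 days → 11 September 2008.
Terminal disclaimer: CV-584807 expires on the earlier of 14 January 2012 and 11 September 2008.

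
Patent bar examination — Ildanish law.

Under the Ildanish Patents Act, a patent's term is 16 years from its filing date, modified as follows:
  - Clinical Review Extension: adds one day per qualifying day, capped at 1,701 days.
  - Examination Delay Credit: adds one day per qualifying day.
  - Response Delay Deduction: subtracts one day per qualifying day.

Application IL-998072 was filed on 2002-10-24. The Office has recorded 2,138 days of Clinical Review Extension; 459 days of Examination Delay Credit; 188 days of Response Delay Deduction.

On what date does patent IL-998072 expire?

Base term: filing date + 16 years → 24 October 2018.
Clinical Review Extension: 2138 days claimed exceeds the 1701-day cap, so +1701 days → 21 June 2023.
Examination Delay Credit: +459 days → 22 September 2024.
Response Delay Deduction: −188 days → 18 March 2024.

March 18, 2024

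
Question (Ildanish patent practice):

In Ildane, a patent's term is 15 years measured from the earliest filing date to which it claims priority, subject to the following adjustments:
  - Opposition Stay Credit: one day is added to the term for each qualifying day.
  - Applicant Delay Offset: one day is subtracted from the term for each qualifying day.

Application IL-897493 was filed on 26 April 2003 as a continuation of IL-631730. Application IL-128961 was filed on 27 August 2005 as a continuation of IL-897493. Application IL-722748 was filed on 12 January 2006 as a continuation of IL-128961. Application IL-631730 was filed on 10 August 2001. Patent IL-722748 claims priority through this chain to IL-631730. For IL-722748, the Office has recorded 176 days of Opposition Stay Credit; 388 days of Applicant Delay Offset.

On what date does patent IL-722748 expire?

Earliest priority filing: 10 August 2001.
Base term: 10 August 2001 + 15 years → 10 August 2016.
Opposition Stay Credit: +176 days → 2 February 2017.
Applicant Delay Offset: −388 days → 11 January 2016.

January 11, 2016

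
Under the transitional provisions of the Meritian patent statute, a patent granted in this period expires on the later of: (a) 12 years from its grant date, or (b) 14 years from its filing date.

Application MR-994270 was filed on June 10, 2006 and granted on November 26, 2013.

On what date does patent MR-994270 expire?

(a) grant + 12 years → 26 November 2025.
(b) filing + 14 years → 10 June 2020.
Later of the two: 26 November 2025.

2025-11-26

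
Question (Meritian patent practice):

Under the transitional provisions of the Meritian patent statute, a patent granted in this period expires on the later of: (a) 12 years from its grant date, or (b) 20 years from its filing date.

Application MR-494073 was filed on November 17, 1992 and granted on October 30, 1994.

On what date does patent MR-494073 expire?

(a) grant + 12 years → 30 October 2006.
(b) filing + 20 years → 17 November 2012.
Later of the two: 17 November 2012.

2012-11-17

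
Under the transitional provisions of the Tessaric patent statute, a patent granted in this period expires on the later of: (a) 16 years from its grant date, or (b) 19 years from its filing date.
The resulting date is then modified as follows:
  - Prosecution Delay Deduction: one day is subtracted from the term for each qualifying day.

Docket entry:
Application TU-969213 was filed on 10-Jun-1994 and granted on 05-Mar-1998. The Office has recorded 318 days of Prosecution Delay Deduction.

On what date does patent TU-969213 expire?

April 21, 2013

(a) grant + 16 years → 5 March 2014.
(b) filing + 19 years → 10 June 2013.
Later of the two: 5 March 2014.
Prosecution Delay Deduction: −318 days → 21 April 2013.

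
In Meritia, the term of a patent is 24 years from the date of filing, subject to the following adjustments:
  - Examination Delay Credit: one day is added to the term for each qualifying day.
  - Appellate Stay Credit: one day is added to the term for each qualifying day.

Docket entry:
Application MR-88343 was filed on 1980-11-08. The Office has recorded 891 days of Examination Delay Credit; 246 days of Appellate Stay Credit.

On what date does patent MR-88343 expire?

December 20, 2007

Base term: filing date + 24 years → 8 November 2004.
Examination Delay Credit: +891 days → 18 April 2007.
Appellate Stay Credit: +246 days → 20 December 2007.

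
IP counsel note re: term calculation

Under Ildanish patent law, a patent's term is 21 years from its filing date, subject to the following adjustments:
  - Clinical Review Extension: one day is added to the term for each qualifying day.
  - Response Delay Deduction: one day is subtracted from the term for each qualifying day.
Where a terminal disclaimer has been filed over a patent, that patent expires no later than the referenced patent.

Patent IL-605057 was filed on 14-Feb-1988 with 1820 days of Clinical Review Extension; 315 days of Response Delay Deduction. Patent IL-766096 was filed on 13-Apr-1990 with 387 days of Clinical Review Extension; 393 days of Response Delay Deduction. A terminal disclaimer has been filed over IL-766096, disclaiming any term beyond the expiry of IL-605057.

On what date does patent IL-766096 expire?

Natural term of IL-766096:
  Base: filing + 21 years → 13 April 2011.
  Clinical Review Extension: +387 days → 4 May 2012.
  Response Delay Deduction: −393 days → 7 April 2011.
Expiry of referenced patent IL-605057:
  Base: filing + 21 years → 14 February 2009.
  Clinical Review Extension: +1820 days → 8 February 2014.
  Response Delay Deduction: −315 days → 30 March 2013.
Terminal disclaimer: IL-766096 expires on the earlier of 7 April 2011 and 30 March 2013.

April 7, 2011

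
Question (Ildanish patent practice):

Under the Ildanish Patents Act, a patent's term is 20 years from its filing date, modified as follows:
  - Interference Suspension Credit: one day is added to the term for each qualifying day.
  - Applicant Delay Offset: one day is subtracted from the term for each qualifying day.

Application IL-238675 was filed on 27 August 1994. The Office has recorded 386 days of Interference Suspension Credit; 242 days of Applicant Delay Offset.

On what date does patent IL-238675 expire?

January 18, 2015

Base term: filing date + 20 years → 27 August 2014.
Interference Suspension Credit: +386 days → 17 September 2015.
Applicant Delay Offset: −242 days → 18 January 2015.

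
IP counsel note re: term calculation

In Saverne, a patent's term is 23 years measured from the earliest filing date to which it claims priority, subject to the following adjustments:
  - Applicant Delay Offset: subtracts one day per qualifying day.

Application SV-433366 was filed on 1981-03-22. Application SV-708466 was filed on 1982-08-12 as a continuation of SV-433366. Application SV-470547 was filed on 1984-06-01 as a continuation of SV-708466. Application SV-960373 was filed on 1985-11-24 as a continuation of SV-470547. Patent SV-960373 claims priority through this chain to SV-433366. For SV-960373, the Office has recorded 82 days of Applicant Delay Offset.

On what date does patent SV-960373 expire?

Earliest priority filing: 22 March 1981.
Base term: 22 March 1981 + 23 years → 22 March 2004.
Applicant Delay Offset: −82 days → 31 December 2003.

December 31, 2003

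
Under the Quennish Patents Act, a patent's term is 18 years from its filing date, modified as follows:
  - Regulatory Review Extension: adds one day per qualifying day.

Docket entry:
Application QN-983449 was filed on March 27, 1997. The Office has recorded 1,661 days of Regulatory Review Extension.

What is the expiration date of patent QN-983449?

October 13, 2019

Base term: filing date + 18 years → 27 March 2015.
Regulatory Review Extension: +1661 days → 13 October 2019.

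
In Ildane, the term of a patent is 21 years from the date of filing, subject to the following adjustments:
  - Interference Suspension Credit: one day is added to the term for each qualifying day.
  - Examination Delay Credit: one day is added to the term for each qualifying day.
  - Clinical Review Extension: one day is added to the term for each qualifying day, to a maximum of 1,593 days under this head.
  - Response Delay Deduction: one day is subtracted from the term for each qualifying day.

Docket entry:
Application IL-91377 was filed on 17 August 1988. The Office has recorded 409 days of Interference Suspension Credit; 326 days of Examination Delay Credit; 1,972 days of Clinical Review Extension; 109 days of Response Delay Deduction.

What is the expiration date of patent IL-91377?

September 14, 2015

Base term: filing date + 21 years → 17 August 2009.
Interference Suspension Credit: +409 days → 30 September 2010.
Examination Delay Credit: +326 days → 22 August 2011.
Clinical Review Extension: 1972 days claimed exceeds the 1593-day cap, so +1593 days → 1 January 2016.
Response Delay Deduction: −109 days → 14 September 2015.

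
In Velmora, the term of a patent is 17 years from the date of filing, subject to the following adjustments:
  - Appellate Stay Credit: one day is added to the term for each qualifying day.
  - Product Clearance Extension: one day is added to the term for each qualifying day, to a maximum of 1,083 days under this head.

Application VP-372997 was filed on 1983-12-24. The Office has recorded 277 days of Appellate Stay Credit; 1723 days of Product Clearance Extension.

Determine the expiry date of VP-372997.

Base term: filing date + 17 years → 24 December 2000.
Appellate Stay Credit: +277 days → 27 September 2001.
Product Clearance Extension: 1723 days claimed exceeds the 1083-day cap, so +1083 days → 14 September 2004.

September 14, 2004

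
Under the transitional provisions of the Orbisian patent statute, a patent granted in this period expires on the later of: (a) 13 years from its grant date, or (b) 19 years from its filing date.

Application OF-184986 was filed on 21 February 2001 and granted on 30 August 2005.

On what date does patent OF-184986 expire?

February 21, 2020

(a) grant + 13 years → 30 August 2018.
(b) filing + 19 years → 21 February 2020.
Later of the two: 21 February 2020.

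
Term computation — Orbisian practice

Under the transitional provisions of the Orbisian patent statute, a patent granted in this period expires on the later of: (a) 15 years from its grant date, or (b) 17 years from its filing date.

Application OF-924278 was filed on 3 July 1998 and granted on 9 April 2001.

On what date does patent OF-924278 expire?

(a) grant + 15 years → 9 April 2016.
(b) filing + 17 years → 3 July 2015.
Later of the two: 9 April 2016.

April 9, 2016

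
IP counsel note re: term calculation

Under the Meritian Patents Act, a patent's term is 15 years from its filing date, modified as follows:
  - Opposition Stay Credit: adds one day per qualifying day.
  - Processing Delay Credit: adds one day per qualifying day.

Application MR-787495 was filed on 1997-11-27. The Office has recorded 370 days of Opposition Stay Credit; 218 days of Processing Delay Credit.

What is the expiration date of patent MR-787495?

July 8, 2014

Base term: filing date + 15 years → 27 November 2012.
Opposition Stay Credit: +370 days → 2 December 2013.
Processing Delay Credit: +218 days → 8 July 2014.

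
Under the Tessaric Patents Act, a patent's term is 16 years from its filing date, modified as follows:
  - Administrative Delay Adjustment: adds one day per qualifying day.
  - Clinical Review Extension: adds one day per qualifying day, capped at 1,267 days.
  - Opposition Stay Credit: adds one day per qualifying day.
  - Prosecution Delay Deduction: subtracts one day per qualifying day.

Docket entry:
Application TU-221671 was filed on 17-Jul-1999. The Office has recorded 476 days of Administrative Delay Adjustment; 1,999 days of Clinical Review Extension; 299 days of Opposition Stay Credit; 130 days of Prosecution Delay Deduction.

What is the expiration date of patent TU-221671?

Base term: filing date + 16 years → 17 July 2015.
Administrative Delay Adjustment: +476 days → 4 November 2016.
Clinical Review Extension: 1999 days claimed exceeds the 1267-day cap, so +1267 days → 24 April 2020.
Opposition Stay Credit: +299 days → 17 February 2021.
Prosecution Delay Deduction: −130 days → 10 October 2020.

2020-10-10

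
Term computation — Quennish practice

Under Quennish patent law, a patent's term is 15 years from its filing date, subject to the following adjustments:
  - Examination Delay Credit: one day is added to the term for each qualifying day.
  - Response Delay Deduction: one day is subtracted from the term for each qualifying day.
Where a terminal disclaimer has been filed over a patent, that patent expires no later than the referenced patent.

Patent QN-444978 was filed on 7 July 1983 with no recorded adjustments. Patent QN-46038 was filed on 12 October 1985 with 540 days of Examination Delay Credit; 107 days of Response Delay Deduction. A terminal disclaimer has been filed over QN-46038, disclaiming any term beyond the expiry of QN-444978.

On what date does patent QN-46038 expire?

1998-07-07

Natural term of QN-46038:
  Base: filing + 15 years → 12 October 2000.
  Examination Delay Credit: +540 days → 5 April 2002.
  Response Delay Deduction: −107 days → 19 December 2001.
Expiry of referenced patent QN-444978:
  Base: filing + 15 years → 7 July 1998.
Terminal disclaimer: QN-46038 expires on the earlier of 19 December 2001 and 7 July 1998.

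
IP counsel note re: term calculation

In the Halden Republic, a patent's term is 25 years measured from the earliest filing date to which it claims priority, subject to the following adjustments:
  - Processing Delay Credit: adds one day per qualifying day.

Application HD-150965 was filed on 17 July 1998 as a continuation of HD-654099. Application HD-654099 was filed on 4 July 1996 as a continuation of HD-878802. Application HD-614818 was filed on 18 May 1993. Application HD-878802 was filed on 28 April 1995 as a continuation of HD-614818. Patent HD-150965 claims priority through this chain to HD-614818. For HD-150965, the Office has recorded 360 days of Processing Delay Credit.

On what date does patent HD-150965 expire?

May 13, 2019

Earliest priority filing: 18 May 1993.
Base term: 18 May 1993 + 25 years → 18 May 2018.
Processing Delay Credit: +360 days → 13 May 2019.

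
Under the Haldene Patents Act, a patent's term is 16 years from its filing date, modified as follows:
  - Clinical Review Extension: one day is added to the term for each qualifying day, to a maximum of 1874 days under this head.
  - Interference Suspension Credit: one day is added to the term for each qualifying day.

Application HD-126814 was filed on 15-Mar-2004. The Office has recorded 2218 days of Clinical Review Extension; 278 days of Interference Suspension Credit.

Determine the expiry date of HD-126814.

February 4, 2026

Base term: filing date + 16 years → 15 March 2020.
Clinical Review Extension: 2218 days claimed exceeds the 1874-day cap, so +1874 days → 2 May 2025.
Interference Suspension Credit: +278 days → 4 February 2026.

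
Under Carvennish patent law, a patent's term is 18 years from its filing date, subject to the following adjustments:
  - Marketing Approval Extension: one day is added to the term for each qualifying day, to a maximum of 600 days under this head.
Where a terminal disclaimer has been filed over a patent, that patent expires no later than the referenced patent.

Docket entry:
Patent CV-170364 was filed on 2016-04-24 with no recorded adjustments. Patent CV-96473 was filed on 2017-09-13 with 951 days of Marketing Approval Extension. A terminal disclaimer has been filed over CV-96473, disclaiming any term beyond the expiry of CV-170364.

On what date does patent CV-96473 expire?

Natural term of CV-96473:
  Base: filing + 18 years → 13 September 2035.
  Marketing Approval Extension: 951 days claimed exceeds the 600-day cap, so +600 days → 5 May 2037.
Expiry of referenced patent CV-170364:
  Base: filing + 18 years → 24 April 2034.
Terminal disclaimer: CV-96473 expires on the earlier of 5 May 2037 and 24 April 2034.

2034-04-24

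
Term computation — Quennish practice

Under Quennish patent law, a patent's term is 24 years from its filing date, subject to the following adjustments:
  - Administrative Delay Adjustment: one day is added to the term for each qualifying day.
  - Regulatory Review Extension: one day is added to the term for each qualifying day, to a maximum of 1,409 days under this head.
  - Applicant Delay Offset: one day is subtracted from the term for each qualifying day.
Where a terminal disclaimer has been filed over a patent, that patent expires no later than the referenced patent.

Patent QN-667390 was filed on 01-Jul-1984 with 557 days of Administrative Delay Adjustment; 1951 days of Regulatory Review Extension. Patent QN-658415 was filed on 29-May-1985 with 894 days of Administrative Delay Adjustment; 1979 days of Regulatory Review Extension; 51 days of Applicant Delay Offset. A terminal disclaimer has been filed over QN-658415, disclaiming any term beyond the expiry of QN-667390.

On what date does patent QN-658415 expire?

Natural term of QN-658415:
  Base: filing + 24 years → 29 May 2009.
  Administrative Delay Adjustment: +894 days → 9 November 2011.
  Regulatory Review Extension: 1979 days claimed exceeds the 1409-day cap, so +1409 days → 18 September 2015.
  Applicant Delay Offset: −51 days → 29 July 2015.
Expiry of referenced patent QN-667390:
  Base: filing + 24 years → 1 July 2008.
  Administrative Delay Adjustment: +557 days → 9 January 2010.
  Regulatory Review Extension: 1951 days claimed exceeds the 1409-day cap, so +1409 days → 18 November 2013.
Terminal disclaimer: QN-658415 expires on the earlier of 29 July 2015 and 18 November 2013.

2013-11-18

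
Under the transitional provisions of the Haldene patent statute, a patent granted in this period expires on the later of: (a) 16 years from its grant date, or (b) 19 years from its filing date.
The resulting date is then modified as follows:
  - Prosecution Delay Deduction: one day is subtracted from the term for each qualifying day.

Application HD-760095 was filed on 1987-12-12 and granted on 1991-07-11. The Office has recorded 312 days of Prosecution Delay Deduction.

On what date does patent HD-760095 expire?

September 2, 2006

(a) grant + 16 years → 11 July 2007.
(b) filing + 19 years → 12 December 2006.
Later of the two: 11 July 2007.
Prosecution Delay Deduction: −312 days → 2 September 2006.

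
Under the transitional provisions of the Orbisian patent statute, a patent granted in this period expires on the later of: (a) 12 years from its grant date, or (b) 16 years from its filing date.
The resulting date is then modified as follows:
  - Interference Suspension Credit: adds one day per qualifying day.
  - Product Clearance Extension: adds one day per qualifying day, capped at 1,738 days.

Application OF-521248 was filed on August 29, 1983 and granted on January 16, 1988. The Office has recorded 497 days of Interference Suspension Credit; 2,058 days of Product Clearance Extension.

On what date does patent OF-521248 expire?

2006-02-28

(a) grant + 12 years → 16 January 2000.
(b) filing + 16 years → 29 August 1999.
Later of the two: 16 January 2000.
Interference Suspension Credit: +497 days → 27 May 2001.
Product Clearance Extension: 2058 days claimed exceeds the 1738-day cap, so +1738 days → 28 February 2006.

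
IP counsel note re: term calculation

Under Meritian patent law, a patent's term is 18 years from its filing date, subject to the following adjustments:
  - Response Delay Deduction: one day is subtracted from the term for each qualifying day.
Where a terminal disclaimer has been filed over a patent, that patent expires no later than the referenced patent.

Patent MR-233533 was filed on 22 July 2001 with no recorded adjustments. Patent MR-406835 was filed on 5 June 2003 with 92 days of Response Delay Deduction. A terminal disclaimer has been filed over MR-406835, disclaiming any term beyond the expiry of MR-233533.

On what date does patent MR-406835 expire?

Natural term of MR-406835:
  Base: filing + 18 years → 5 June 2021.
  Response Delay Deduction: −92 days → 5 March 2021.
Expiry of referenced patent MR-233533:
  Base: filing + 18 years → 22 July 2019.
Terminal disclaimer: MR-406835 expires on the earlier of 5 March 2021 and 22 July 2019.

July 22, 2019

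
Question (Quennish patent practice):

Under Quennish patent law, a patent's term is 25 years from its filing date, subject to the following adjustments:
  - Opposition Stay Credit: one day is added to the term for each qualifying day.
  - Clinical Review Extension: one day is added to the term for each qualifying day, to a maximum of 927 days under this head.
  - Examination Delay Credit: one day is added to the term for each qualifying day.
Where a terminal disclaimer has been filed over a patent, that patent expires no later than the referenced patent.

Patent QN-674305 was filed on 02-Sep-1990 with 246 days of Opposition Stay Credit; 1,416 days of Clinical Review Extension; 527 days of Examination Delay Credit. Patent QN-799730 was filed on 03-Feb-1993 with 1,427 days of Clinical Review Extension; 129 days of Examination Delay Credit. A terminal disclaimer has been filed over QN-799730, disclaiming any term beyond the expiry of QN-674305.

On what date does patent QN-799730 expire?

2020-04-28

Natural term of QN-799730:
  Base: filing + 25 years → 3 February 2018.
  Clinical Review Extension: 1427 days claimed exceeds the 927-day cap, so +927 days → 18 August 2020.
  Examination Delay Credit: +129 days → 25 December 2020.
Expiry of referenced patent QN-674305:
  Base: filing + 25 years → 2 September 2015.
  Opposition Stay Credit: +246 days → 5 May 2016.
  Clinical Review Extension: 1416 days claimed exceeds the 927-day cap, so +927 days → 18 November 2018.
  Examination Delay Credit: +527 days → 28 April 2020.
Terminal disclaimer: QN-799730 expires on the earlier of 25 December 2020 and 28 April 2020.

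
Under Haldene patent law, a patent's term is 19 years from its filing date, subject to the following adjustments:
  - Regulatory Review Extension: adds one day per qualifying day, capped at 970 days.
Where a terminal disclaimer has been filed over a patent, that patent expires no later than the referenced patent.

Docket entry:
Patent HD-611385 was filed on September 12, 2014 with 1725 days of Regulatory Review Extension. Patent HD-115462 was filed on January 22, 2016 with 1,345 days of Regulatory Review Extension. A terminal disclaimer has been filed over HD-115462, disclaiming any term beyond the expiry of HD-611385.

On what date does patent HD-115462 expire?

Natural term of HD-115462:
  Base: filing + 19 years → 22 January 2035.
  Regulatory Review Extension: 1345 days claimed exceeds the 970-day cap, so +970 days → 18 September 2037.
Expiry of referenced patent HD-611385:
  Base: filing + 19 years → 12 September 2033.
  Regulatory Review Extension: 1725 days claimed exceeds the 970-day cap, so +970 days → 9 May 2036.
Terminal disclaimer: HD-115462 expires on the earlier of 18 September 2037 and 9 May 2036.

2036-05-09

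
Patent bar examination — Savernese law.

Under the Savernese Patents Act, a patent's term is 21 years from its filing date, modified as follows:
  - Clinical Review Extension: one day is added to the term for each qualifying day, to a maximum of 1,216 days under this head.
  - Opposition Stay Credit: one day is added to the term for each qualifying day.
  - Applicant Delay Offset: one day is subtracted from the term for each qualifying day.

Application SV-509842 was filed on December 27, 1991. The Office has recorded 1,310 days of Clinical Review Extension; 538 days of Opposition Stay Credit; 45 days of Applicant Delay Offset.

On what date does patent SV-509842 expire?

Base term: filing date + 21 years → 27 December 2012.
Clinical Review Extension: 1310 days claimed exceeds the 1216-day cap, so +1216 days → 26 April 2016.
Opposition Stay Credit: +538 days → 16 October 2017.
Applicant Delay Offset: −45 days → 1 September 2017.

2017-09-01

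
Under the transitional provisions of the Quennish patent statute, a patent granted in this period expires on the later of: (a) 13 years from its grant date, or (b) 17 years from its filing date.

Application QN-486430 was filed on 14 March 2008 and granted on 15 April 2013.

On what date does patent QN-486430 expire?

(a) grant + 13 years → 15 April 2026.
(b) filing + 17 years → 14 March 2025.
Later of the two: 15 April 2026.

2026-04-15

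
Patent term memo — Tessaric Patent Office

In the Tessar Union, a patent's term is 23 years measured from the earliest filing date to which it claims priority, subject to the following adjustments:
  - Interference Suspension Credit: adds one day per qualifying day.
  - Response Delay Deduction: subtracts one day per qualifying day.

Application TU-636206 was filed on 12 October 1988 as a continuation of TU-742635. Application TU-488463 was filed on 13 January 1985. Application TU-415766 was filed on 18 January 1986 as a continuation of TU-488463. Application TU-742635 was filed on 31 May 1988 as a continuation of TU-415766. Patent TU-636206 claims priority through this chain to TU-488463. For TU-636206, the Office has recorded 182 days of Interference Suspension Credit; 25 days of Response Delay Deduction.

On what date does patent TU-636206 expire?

Earliest priority filing: 13 January 1985.
Base term: 13 January 1985 + 23 years → 13 January 2008.
Interference Suspension Credit: +182 days → 13 July 2008.
Response Delay Deduction: −25 days → 18 June 2008.

June 18, 2008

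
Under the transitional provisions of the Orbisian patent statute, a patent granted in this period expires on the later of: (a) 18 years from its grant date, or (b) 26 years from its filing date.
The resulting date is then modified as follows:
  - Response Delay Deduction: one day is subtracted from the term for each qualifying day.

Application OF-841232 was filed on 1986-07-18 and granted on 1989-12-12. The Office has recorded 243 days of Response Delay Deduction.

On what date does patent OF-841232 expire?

(a) grant + 18 years → 12 December 2007.
(b) filing + 26 years → 18 July 2012.
Later of the two: 18 July 2012.
Response Delay Deduction: −243 days → 18 November 2011.

November 18, 2011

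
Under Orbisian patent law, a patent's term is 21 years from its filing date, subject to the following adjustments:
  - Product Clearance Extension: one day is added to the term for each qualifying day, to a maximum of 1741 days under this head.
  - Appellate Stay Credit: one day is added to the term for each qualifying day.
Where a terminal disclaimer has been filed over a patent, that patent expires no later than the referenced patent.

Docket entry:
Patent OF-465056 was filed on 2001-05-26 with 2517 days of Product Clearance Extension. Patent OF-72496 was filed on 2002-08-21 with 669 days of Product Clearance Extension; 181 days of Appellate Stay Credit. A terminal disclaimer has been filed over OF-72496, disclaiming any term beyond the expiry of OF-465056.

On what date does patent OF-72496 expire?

December 18, 2025

Natural term of OF-72496:
  Base: filing + 21 years → 21 August 2023.
  Product Clearance Extension: 669 days (within the 1741-day cap) → +669 days → 20 June 2025.
  Appellate Stay Credit: +181 days → 18 December 2025.
Expiry of referenced patent OF-465056:
  Base: filing + 21 years → 26 May 2022.
  Product Clearance Extension: 2517 days claimed exceeds the 1741-day cap, so +1741 days → 2 March 2027.
Terminal disclaimer: OF-72496 expires on the earlier of 18 December 2025 and 2 March 2027.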